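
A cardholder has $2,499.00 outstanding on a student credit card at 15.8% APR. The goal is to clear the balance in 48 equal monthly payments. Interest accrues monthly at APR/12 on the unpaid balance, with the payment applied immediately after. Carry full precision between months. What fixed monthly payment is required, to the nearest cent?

$70.57

Monthly rate r = 15.8%/12 = 1.31667% = 0.0131667.
Level-payment amortization: P = B₀·r / (1 − (1+r)^(−n)) = 2499.00·0.0131667 / (1 − 1.01317^(−48)).
Denominator 1 − (1+r)^(−48) = 0.466275504.
P = 32.9035 / 0.466275504 ≈ 70.57.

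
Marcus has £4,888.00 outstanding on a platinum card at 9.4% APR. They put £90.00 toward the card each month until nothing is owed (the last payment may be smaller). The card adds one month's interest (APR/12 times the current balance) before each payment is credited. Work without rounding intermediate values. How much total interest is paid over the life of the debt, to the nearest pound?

£1,504

Monthly rate r = 9.4%/12 = 0.783333% = 0.00783333.
Payoff takes n = ⌈−ln(1 − rB₀/P)/ln(1+r)⌉ = ⌈71.019⌉ = 72 payments; the last is £1.69.
Total paid = 71·£90.00 + £1.69 = £6,391.69.
Total interest = total paid − principal = £6,391.69 − £4,888.00 = £1,503.69.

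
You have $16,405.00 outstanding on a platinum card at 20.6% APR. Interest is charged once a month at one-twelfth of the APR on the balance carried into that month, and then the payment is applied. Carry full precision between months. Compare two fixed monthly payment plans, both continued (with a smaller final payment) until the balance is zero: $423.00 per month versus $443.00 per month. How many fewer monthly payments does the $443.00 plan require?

5 fewer payments

Monthly rate r = 20.6%/12 = 1.71667% = 0.0171667.
At $423.00/mo: n = ⌈−ln(1 − rB₀/P)/ln(1+r)⌉ = 65 payments (last $164.18); total interest = total paid − $16,405.00 = $10,831.18.
At $443.00/mo: 60 payments (last $145.66); total interest $9,877.66.
Payments saved = 65 − 60 = 5.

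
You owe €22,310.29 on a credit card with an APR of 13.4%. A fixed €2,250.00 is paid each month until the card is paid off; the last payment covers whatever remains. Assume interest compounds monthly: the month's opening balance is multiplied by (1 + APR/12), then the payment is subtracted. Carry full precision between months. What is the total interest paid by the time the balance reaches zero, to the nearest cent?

Monthly rate r = 13.4%/12 = 1.11667% = 0.0111667.
Payoff takes n = ⌈−ln(1 − rB₀/P)/ln(1+r)⌉ = ⌈10.567⌉ = 11 payments; the last is €1,279.77.
Total paid = 10·€2,250.00 + €1,279.77 = €23,779.77.
Total interest = total paid − principal = €23,779.77 − €22,310.29 = €1,469.48.

€1,469.48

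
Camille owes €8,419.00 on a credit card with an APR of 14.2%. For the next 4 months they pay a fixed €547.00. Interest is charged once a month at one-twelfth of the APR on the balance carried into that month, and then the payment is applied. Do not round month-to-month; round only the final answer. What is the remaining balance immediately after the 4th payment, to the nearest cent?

€6,597.48

Monthly rate r = 14.2%/12 = 1.18333% = 0.0118333.
Each month: B ← B·(1+r) − €547.00.
Month 1: interest €99.62; balance after payment €7,971.62.
Month 2: interest €94.33; balance after payment €7,518.96.
Month 3: interest €88.97; balance after payment €7,060.93.
Month 4: interest €83.55; balance after payment €6,597.48.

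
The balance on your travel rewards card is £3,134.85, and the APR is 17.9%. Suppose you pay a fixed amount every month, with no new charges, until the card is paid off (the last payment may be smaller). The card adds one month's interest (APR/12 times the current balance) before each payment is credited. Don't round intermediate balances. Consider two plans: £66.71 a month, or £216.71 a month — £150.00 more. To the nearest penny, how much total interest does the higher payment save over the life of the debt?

£1,881.19

Monthly rate r = 17.9%/12 = 1.49167% = 0.0149167.
At £66.71/mo: n = ⌈−ln(1 − rB₀/P)/ln(1+r)⌉ = 82 payments (last £35.60); total interest = total paid − £3,134.85 = £2,304.26.
At £216.71/mo: 17 payments (last £90.56); total interest £423.07.
Interest saved = £2,304.26 − £423.07 = £1,881.19.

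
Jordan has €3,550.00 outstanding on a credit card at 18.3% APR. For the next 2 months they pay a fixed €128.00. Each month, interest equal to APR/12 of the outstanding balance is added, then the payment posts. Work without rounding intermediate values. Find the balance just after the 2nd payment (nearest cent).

€3,401.15

Monthly rate r = 18.3%/12 = 1.525% = 0.01525.
Each month: B ← B·(1+r) − €128.00.
Month 1: interest €54.14; balance after payment €3,476.14.
Month 2: interest €53.01; balance after payment €3,401.15.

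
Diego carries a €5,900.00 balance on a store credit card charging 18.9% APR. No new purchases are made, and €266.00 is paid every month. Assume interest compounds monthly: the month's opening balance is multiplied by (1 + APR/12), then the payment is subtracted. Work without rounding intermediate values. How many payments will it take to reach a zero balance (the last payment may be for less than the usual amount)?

28 months

Monthly rate r = 18.9%/12 = 1.575% = 0.01575.
Recurrence: B ← B·(1+r) − €266.00.
Month 1: interest €92.92; balance after payment €5,726.93.
Month 2: interest €90.20; balance after payment €5,551.12.
Closed form: n = −ln(1 − rB₀/P)/ln(1+r) = −ln(0.65066)/ln(1.01575) ≈ 27.501, so the balance reaches zero during payment 28.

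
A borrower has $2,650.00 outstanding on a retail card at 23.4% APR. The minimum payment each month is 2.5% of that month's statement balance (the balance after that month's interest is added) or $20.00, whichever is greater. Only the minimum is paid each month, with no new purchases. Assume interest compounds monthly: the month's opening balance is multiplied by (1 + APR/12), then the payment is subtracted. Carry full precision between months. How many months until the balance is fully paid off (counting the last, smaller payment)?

278 months

Monthly rate r = 23.4%/12 = 1.95% = 0.0195.
While 2.5% of the post-interest balance exceeds $20.00, each month B ← (B·(1+r))·(1 − 0.025), i.e. B shrinks by the factor (1+r)·0.975 = 0.99401.
This holds for months 1–203. Entering month 204 the balance is $783.05; 2.5% of the post-interest balance is now below $20.00, so the flat $20.00 minimum applies from here.
From month 204 a fixed $20.00 at rate r clears $783.05 in 75 more payments. Total: 203 + 75 = 278 months.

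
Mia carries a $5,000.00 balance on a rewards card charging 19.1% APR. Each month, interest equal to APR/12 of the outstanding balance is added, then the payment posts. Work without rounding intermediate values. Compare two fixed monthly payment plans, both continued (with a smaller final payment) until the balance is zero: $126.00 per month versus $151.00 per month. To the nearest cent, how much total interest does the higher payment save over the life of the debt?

$808.28

Monthly rate r = 19.1%/12 = 1.59167% = 0.0159167.
At $126.00/mo: n = ⌈−ln(1 − rB₀/P)/ln(1+r)⌉ = 64 payments (last $30.26); total interest = total paid − $5,000.00 = $2,968.26.
At $151.00/mo: 48 payments (last $62.98); total interest $2,159.98.
Interest saved = $2,968.26 − $2,159.98 = $808.28.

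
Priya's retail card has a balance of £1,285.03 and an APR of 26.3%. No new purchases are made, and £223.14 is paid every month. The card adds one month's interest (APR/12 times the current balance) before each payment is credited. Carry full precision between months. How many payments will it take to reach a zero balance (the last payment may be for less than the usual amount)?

7 months

Monthly rate r = 26.3%/12 = 2.19167% = 0.0219167.
Recurrence: B ← B·(1+r) − £223.14.
Month 1: interest £28.16; balance after payment £1,090.05.
Month 2: interest £23.89; balance after payment £890.80.
Closed form: n = −ln(1 − rB₀/P)/ln(1+r) = −ln(0.87379)/ln(1.02192) ≈ 6.223, so the balance reaches zero during payment 7.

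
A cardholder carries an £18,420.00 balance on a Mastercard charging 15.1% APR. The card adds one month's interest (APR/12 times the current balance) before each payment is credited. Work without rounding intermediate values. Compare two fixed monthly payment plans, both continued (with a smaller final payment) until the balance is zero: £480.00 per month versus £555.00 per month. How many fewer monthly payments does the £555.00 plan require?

9 fewer payments

Monthly rate r = 15.1%/12 = 1.25833% = 0.0125833.
At £480.00/mo: n = ⌈−ln(1 − rB₀/P)/ln(1+r)⌉ = 53 payments (last £355.26); total interest = total paid − £18,420.00 = £6,895.26.
At £555.00/mo: 44 payments (last £131.25); total interest £5,576.25.
Payments saved = 53 − 44 = 9.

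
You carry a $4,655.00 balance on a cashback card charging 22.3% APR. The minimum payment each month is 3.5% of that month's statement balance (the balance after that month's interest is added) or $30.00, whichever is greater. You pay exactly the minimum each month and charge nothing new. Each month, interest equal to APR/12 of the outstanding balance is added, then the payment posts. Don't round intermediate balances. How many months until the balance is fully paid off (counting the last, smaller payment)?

Monthly rate r = 22.3%/12 = 1.85833% = 0.0185833.
While 3.5% of the post-interest balance exceeds $30.00, each month B ← (B·(1+r))·(1 − 0.035), i.e. B shrinks by the factor (1+r)·0.965 = 0.98293.
This holds for months 1–100. Entering month 101 the balance is $832.35; 3.5% of the post-interest balance is now below $30.00, so the flat $30.00 minimum applies from here.
From month 101 a fixed $30.00 at rate r clears $832.35 in 40 more payments. Total: 100 + 40 = 140 months.

140 months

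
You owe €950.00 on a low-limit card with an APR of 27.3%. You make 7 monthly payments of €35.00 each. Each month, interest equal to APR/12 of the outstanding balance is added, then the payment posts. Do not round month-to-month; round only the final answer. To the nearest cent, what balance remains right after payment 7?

€849.64

Monthly rate r = 27.3%/12 = 2.275% = 0.02275.
Each month: B ← B·(1+r) − €35.00.
Month 1: interest €21.61; balance after payment €936.61.
Month 2: interest €21.31; balance after payment €922.92.
Month 3: interest €21.00; balance after payment €908.92.
Month 4: interest €20.68; balance after payment €894.59.
Month 5: interest €20.35; balance after payment €879.95.
Month 6: interest €20.02; balance after payment €864.97.
Month 7: interest €19.68; balance after payment €849.64.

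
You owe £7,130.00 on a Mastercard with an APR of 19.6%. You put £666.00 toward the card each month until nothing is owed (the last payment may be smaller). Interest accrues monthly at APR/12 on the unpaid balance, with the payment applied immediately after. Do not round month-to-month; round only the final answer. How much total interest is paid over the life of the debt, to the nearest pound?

£772

Monthly rate r = 19.6%/12 = 1.63333% = 0.0163333.
Payoff takes n = ⌈−ln(1 − rB₀/P)/ln(1+r)⌉ = ⌈11.863⌉ = 12 payments; the last is £575.60.
Total paid = 11·£666.00 + £575.60 = £7,901.60.
Total interest = total paid − principal = £7,901.60 − £7,130.00 = £771.60.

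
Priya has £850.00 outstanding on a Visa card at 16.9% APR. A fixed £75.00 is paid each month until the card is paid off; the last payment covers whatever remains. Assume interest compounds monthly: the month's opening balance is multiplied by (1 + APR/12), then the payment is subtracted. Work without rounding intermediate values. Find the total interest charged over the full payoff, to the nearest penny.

£82.68

Monthly rate r = 16.9%/12 = 1.40833% = 0.0140833.
Payoff takes n = ⌈−ln(1 − rB₀/P)/ln(1+r)⌉ = ⌈12.434⌉ = 13 payments; the last is £32.68.
Total paid = 12·£75.00 + £32.68 = £932.68.
Total interest = total paid − principal = £932.68 − £850.00 = £82.68.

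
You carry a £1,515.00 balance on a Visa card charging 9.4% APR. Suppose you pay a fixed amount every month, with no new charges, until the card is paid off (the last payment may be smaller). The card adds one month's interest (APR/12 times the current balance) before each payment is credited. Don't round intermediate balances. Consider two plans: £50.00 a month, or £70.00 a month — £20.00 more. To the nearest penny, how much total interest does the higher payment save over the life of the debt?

£69.70

Monthly rate r = 9.4%/12 = 0.783333% = 0.00783333.
At £50.00/mo: n = ⌈−ln(1 − rB₀/P)/ln(1+r)⌉ = 35 payments (last £36.31); total interest = total paid − £1,515.00 = £221.31.
At £70.00/mo: 24 payments (last £56.61); total interest £151.61.
Interest saved = £221.31 − £151.61 = £69.70.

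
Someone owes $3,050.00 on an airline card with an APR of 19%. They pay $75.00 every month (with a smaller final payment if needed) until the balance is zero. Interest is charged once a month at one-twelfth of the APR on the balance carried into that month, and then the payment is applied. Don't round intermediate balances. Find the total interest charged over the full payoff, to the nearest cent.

$1,879.58

Monthly rate r = 19%/12 = 1.58333% = 0.0158333.
Payoff takes n = ⌈−ln(1 − rB₀/P)/ln(1+r)⌉ = ⌈65.726⌉ = 66 payments; the last is $54.58.
Total paid = 65·$75.00 + $54.58 = $4,929.58.
Total interest = total paid − principal = $4,929.58 − $3,050.00 = $1,879.58.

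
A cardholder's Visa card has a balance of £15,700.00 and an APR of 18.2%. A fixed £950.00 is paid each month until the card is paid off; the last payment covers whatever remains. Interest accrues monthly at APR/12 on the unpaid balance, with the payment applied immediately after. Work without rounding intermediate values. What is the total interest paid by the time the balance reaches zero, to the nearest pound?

Monthly rate r = 18.2%/12 = 1.51667% = 0.0151667.
Payoff takes n = ⌈−ln(1 − rB₀/P)/ln(1+r)⌉ = ⌈19.169⌉ = 20 payments; the last is £161.60.
Total paid = 19·£950.00 + £161.60 = £18,211.60.
Total interest = total paid − principal = £18,211.60 − £15,700.00 = £2,511.60.

£2,512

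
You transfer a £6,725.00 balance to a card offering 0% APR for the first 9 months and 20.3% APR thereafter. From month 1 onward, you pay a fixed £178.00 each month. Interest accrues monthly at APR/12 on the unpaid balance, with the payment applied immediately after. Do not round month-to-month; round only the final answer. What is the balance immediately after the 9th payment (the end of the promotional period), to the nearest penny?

Promo months 1–9 at r₀ = 0%/12 = 0; months 10+ at r₁ = 20.3%/12 = 0.0169167.
After month 9 (no interest yet): B = £6,725.00 − 9·£178.00 = £5,123.00.

£5,123.00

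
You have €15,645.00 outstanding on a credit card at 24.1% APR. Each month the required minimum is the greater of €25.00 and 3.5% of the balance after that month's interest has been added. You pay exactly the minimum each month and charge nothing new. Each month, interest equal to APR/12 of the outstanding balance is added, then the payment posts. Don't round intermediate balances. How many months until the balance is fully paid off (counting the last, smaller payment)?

239 months

Monthly rate r = 24.1%/12 = 2.00833% = 0.0200833.
While 3.5% of the post-interest balance exceeds €25.00, each month B ← (B·(1+r))·(1 − 0.035), i.e. B shrinks by the factor (1+r)·0.965 = 0.98438.
This holds for months 1–198. Entering month 199 the balance is €692.86; 3.5% of the post-interest balance is now below €25.00, so the flat €25.00 minimum applies from here.
From month 199 a fixed €25.00 at rate r clears €692.86 in 41 more payments. Total: 198 + 41 = 239 months.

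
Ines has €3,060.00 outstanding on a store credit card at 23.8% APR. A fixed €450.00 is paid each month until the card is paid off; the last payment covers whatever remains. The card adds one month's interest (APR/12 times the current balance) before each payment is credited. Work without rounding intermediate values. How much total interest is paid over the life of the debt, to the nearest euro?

Monthly rate r = 23.8%/12 = 1.98333% = 0.0198333.
Payoff takes n = ⌈−ln(1 − rB₀/P)/ln(1+r)⌉ = ⌈7.377⌉ = 8 payments; the last is €170.53.
Total paid = 7·€450.00 + €170.53 = €3,320.53.
Total interest = total paid − principal = €3,320.53 − €3,060.00 = €260.53.

€261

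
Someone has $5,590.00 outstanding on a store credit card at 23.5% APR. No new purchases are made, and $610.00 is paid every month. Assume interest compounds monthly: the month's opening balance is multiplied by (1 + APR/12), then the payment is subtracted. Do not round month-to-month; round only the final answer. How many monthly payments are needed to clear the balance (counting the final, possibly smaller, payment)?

11 payments

Monthly rate r = 23.5%/12 = 1.95833% = 0.0195833.
Recurrence: B ← B·(1+r) − $610.00.
Month 1: interest $109.47; balance after payment $5,089.47.
Month 2: interest $99.67; balance after payment $4,579.14.
Closed form: n = −ln(1 − rB₀/P)/ln(1+r) = −ln(0.82054)/ln(1.01958) ≈ 10.199, so the balance reaches zero during payment 11.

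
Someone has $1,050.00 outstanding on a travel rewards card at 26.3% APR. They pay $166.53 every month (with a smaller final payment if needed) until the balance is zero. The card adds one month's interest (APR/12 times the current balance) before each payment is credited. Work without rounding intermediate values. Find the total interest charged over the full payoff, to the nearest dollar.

Monthly rate r = 26.3%/12 = 2.19167% = 0.0219167.
Payoff takes n = ⌈−ln(1 − rB₀/P)/ln(1+r)⌉ = ⌈6.860⌉ = 7 payments; the last is $143.39.
Total paid = 6·$166.53 + $143.39 = $1,142.57.
Total interest = total paid − principal = $1,142.57 − $1,050.00 = $92.57.

$93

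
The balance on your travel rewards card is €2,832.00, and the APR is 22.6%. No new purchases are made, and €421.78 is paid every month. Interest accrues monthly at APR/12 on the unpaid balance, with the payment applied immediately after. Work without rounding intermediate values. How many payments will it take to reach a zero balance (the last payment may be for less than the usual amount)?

Monthly rate r = 22.6%/12 = 1.88333% = 0.0188333.
Recurrence: B ← B·(1+r) − €421.78.
Month 1: interest €53.34; balance after payment €2,463.56.
Month 2: interest €46.40; balance after payment €2,088.17.
Closed form: n = −ln(1 − rB₀/P)/ln(1+r) = −ln(0.87355)/ln(1.01883) ≈ 7.246, so the balance reaches zero during payment 8.

8 months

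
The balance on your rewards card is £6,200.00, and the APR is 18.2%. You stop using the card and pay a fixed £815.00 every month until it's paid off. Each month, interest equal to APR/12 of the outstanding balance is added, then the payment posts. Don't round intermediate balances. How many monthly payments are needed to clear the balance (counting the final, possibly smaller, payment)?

Monthly rate r = 18.2%/12 = 1.51667% = 0.0151667.
Recurrence: B ← B·(1+r) − £815.00.
Month 1: interest £94.03; balance after payment £5,479.03.
Month 2: interest £83.10; balance after payment £4,747.13.
Closed form: n = −ln(1 − rB₀/P)/ln(1+r) = −ln(0.88462)/ln(1.01517) ≈ 8.144, so the balance reaches zero during payment 9.

9 payments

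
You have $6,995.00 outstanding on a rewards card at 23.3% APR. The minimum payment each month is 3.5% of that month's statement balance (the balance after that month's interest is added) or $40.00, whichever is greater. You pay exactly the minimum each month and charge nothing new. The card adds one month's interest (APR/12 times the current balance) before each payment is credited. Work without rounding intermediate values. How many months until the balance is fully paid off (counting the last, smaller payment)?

Monthly rate r = 23.3%/12 = 1.94167% = 0.0194167.
While 3.5% of the post-interest balance exceeds $40.00, each month B ← (B·(1+r))·(1 − 0.035), i.e. B shrinks by the factor (1+r)·0.965 = 0.98374.
This holds for months 1–112. Entering month 113 the balance is $1,114.91; 3.5% of the post-interest balance is now below $40.00, so the flat $40.00 minimum applies from here.
From month 113 a fixed $40.00 at rate r clears $1,114.91 in 41 more payments. Total: 112 + 41 = 153 months.

153 months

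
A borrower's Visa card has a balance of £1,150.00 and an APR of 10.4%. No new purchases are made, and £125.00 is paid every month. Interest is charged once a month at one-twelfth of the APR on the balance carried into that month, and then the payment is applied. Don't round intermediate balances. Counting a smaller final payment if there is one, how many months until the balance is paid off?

Monthly rate r = 10.4%/12 = 0.866667% = 0.00866667.
Recurrence: B ← B·(1+r) − £125.00.
Month 1: interest £9.97; balance after payment £1,034.97.
Month 2: interest £8.97; balance after payment £918.94.
Closed form: n = −ln(1 − rB₀/P)/ln(1+r) = −ln(0.92027)/ln(1.00867) ≈ 9.629, so the balance reaches zero during payment 10.

10 months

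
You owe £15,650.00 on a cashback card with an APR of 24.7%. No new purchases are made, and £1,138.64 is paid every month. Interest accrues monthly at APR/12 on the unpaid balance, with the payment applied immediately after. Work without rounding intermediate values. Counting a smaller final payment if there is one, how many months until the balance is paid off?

17 payments

Monthly rate r = 24.7%/12 = 2.05833% = 0.0205833.
Recurrence: B ← B·(1+r) − £1,138.64.
Month 1: interest £322.13; balance after payment £14,833.49.
Month 2: interest £305.32; balance after payment £14,000.17.
Closed form: n = −ln(1 − rB₀/P)/ln(1+r) = −ln(0.71709)/ln(1.02058) ≈ 16.322, so the balance reaches zero during payment 17.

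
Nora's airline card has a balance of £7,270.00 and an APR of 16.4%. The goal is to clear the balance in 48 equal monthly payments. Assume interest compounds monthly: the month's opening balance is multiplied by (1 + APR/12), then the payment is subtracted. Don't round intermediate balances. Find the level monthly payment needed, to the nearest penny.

Monthly rate r = 16.4%/12 = 1.36667% = 0.0136667.
Level-payment amortization: P = B₀·r / (1 − (1+r)^(−n)) = 7270.00·0.0136667 / (1 − 1.01367^(−48)).
Denominator 1 − (1+r)^(−48) = 0.478766813.
P = 99.3567 / 0.478766813 ≈ 207.53.

£207.53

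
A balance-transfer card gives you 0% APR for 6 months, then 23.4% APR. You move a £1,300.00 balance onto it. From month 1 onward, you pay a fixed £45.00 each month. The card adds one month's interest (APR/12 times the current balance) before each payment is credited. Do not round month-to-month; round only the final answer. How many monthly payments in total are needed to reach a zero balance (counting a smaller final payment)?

37 payments

Promo months 1–6 at r₀ = 0%/12 = 0; months 7+ at r₁ = 23.4%/12 = 0.0195.
After month 6 (no interest yet): B = £1,300.00 − 6·£45.00 = £1,030.00.
Then at r₁ with £45.00/mo: n₂ = −ln(1 − r₁·B/P)/ln(1+r₁) ≈ 30.61 → 31 more payments.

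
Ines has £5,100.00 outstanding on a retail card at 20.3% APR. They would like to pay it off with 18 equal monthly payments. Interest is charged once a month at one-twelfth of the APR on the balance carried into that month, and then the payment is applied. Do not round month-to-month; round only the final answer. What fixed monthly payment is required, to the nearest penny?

£331.03

Monthly rate r = 20.3%/12 = 1.69167% = 0.0169167.
Level-payment amortization: P = B₀·r / (1 − (1+r)^(−n)) = 5100.00·0.0169167 / (1 − 1.01692^(−18)).
Denominator 1 − (1+r)^(−18) = 0.260627275.
P = 86.275 / 0.260627275 ≈ 331.03.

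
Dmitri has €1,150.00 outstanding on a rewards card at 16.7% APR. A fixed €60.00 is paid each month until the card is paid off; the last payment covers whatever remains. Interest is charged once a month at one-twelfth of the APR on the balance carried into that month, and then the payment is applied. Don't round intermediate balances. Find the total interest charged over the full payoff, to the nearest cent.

€196.99

Monthly rate r = 16.7%/12 = 1.39167% = 0.0139167.
Payoff takes n = ⌈−ln(1 − rB₀/P)/ln(1+r)⌉ = ⌈22.448⌉ = 23 payments; the last is €26.99.
Total paid = 22·€60.00 + €26.99 = €1,346.99.
Total interest = total paid − principal = €1,346.99 − €1,150.00 = €196.99.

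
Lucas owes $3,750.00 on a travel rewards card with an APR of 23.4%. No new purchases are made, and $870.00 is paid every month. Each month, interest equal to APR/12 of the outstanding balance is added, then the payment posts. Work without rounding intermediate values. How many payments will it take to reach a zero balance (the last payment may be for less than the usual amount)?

Monthly rate r = 23.4%/12 = 1.95% = 0.0195.
Recurrence: B ← B·(1+r) − $870.00.
Month 1: interest $73.12; balance after payment $2,953.12.
Month 2: interest $57.59; balance after payment $2,140.71.
Month 3: interest $41.74; balance after payment $1,312.45.
Month 4: interest $25.59; balance after payment $468.05.
Month 5: interest $9.13; balance after payment $0.00.

5 payments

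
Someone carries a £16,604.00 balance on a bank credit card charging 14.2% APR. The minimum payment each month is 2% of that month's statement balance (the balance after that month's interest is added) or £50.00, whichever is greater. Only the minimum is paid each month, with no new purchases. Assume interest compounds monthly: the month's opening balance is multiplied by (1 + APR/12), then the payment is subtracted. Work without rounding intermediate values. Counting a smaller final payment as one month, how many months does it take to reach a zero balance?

301 months

Monthly rate r = 14.2%/12 = 1.18333% = 0.0118333.
While 2% of the post-interest balance exceeds £50.00, each month B ← (B·(1+r))·(1 − 0.02), i.e. B shrinks by the factor (1+r)·0.98 = 0.9916.
This holds for months 1–226. Entering month 227 the balance is £2,465.68; 2% of the post-interest balance is now below £50.00, so the flat £50.00 minimum applies from here.
From month 227 a fixed £50.00 at rate r clears £2,465.68 in 75 more payments. Total: 226 + 75 = 301 months.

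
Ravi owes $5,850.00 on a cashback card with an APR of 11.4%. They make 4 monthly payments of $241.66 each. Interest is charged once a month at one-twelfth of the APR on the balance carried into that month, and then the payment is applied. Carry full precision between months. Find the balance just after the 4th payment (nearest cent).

$5,094.99

Monthly rate r = 11.4%/12 = 0.95% = 0.0095.
Each month: B ← B·(1+r) − $241.66.
Month 1: interest $55.57; balance after payment $5,663.91.
Month 2: interest $53.81; balance after payment $5,476.06.
Month 3: interest $52.02; balance after payment $5,286.42.
Month 4: interest $50.22; balance after payment $5,094.99.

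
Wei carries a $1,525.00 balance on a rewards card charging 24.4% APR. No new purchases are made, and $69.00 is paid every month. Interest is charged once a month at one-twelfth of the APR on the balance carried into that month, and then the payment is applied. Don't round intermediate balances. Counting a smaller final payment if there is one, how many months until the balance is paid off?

30 payments

Monthly rate r = 24.4%/12 = 2.03333% = 0.0203333.
Recurrence: B ← B·(1+r) − $69.00.
Month 1: interest $31.01; balance after payment $1,487.01.
Month 2: interest $30.24; balance after payment $1,448.24.
Closed form: n = −ln(1 − rB₀/P)/ln(1+r) = −ln(0.5506)/ln(1.02033) ≈ 29.645, so the balance reaches zero during payment 30.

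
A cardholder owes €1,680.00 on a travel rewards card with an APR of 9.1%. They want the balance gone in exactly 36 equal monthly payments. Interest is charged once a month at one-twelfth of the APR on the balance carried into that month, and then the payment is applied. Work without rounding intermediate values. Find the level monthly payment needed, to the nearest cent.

Monthly rate r = 9.1%/12 = 0.758333% = 0.00758333.
Level-payment amortization: P = B₀·r / (1 − (1+r)^(−n)) = 1680.00·0.00758333 / (1 − 1.00758^(−36)).
Denominator 1 − (1+r)^(−36) = 0.238122943.
P = 12.74 / 0.238122943 ≈ 53.50.

€53.50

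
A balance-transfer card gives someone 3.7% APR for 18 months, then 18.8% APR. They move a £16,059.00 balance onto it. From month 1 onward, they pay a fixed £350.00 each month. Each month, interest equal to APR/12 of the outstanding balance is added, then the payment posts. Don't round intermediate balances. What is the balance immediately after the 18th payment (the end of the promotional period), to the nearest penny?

£10,506.16

Promo months 1–18 at r₀ = 3.7%/12 = 0.00308333; months 19+ at r₁ = 18.8%/12 = 0.0156667.
After month 18: iterate B ← B·(1+r₀) − £350.00 for 18 months → £10,506.16.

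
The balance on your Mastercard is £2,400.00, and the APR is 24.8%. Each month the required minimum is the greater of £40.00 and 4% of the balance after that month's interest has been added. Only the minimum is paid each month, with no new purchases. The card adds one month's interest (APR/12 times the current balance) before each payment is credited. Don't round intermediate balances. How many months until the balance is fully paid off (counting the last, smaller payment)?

79 months

Monthly rate r = 24.8%/12 = 2.06667% = 0.0206667.
While 4% of the post-interest balance exceeds £40.00, each month B ← (B·(1+r))·(1 − 0.04), i.e. B shrinks by the factor (1+r)·0.96 = 0.97984.
This holds for months 1–44. Entering month 45 the balance is £979.58; 4% of the post-interest balance is now below £40.00, so the flat £40.00 minimum applies from here.
From month 45 a fixed £40.00 at rate r clears £979.58 in 35 more payments. Total: 44 + 35 = 79 months.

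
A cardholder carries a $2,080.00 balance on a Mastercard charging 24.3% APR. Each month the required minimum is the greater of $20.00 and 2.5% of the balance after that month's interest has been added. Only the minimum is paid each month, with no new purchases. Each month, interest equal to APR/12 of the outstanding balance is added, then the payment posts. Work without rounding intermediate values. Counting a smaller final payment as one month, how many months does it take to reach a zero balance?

Monthly rate r = 24.3%/12 = 2.025% = 0.02025.
While 2.5% of the post-interest balance exceeds $20.00, each month B ← (B·(1+r))·(1 − 0.025), i.e. B shrinks by the factor (1+r)·0.975 = 0.99474.
This holds for months 1–186. Entering month 187 the balance is $780.46; 2.5% of the post-interest balance is now below $20.00, so the flat $20.00 minimum applies from here.
From month 187 a fixed $20.00 at rate r clears $780.46 in 78 more payments. Total: 186 + 78 = 264 months.

264 months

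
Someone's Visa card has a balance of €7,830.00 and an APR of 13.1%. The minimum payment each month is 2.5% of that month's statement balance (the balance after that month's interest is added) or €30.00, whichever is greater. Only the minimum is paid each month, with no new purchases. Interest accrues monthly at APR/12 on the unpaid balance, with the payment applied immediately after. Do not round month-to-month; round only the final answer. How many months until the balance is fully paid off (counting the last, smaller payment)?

183 months

Monthly rate r = 13.1%/12 = 1.09167% = 0.0109167.
While 2.5% of the post-interest balance exceeds €30.00, each month B ← (B·(1+r))·(1 − 0.025), i.e. B shrinks by the factor (1+r)·0.975 = 0.98564.
This holds for months 1–131. Entering month 132 the balance is €1,177.82; 2.5% of the post-interest balance is now below €30.00, so the flat €30.00 minimum applies from here.
From month 132 a fixed €30.00 at rate r clears €1,177.82 in 52 more payments. Total: 131 + 52 = 183 months.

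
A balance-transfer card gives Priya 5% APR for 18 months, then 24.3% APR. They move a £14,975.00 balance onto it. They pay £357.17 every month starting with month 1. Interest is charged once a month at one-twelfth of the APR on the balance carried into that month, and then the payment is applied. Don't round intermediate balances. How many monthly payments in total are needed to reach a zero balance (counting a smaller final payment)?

Promo months 1–18 at r₀ = 5%/12 = 0.00416667; months 19+ at r₁ = 24.3%/12 = 0.02025.
After month 18: iterate B ← B·(1+r₀) − £357.17 for 18 months → £9,476.90.
Then at r₁ with £357.17/mo: n₂ = −ln(1 − r₁·B/P)/ln(1+r₁) ≈ 38.44 → 39 more payments.

57 payments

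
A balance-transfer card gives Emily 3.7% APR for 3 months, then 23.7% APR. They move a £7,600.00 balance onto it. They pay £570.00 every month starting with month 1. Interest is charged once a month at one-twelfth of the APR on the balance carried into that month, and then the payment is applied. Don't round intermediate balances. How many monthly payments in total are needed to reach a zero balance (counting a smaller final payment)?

15 payments

Promo months 1–3 at r₀ = 3.7%/12 = 0.00308333; months 4+ at r₁ = 23.7%/12 = 0.01975.
After month 3: iterate B ← B·(1+r₀) − £570.00 for 3 months → £5,955.24.
Then at r₁ with £570.00/mo: n₂ = −ln(1 − r₁·B/P)/ln(1+r₁) ≈ 11.82 → 12 more payments.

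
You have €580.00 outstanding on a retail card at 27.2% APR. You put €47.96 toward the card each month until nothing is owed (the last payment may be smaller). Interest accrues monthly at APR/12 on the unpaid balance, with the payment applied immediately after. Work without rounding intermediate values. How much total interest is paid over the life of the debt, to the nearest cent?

Monthly rate r = 27.2%/12 = 2.26667% = 0.0226667.
Payoff takes n = ⌈−ln(1 − rB₀/P)/ln(1+r)⌉ = ⌈14.293⌉ = 15 payments; the last is €14.18.
Total paid = 14·€47.96 + €14.18 = €685.62.
Total interest = total paid − principal = €685.62 − €580.00 = €105.62.

€105.62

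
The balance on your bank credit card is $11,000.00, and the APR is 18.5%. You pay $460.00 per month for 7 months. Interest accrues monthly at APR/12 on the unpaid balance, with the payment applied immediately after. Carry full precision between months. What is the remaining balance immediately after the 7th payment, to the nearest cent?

$8,870.61

Monthly rate r = 18.5%/12 = 1.54167% = 0.0154167.
Each month: B ← B·(1+r) − $460.00.
Month 1: interest $169.58; balance after payment $10,709.58.
Month 2: interest $165.11; balance after payment $10,414.69.
Month 3: interest $160.56; balance after payment $10,115.25.
Month 4: interest $155.94; balance after payment $9,811.19.
Month 5: interest $151.26; balance after payment $9,502.45.
Month 6: interest $146.50; balance after payment $9,188.94.
Month 7: interest $141.66; balance after payment $8,870.61.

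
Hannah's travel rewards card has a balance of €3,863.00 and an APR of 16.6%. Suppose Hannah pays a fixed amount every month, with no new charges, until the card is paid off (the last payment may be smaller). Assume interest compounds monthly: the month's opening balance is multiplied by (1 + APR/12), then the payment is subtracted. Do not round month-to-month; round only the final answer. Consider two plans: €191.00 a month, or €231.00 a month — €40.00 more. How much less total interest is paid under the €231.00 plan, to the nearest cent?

Monthly rate r = 16.6%/12 = 1.38333% = 0.0138333.
At €191.00/mo: n = ⌈−ln(1 − rB₀/P)/ln(1+r)⌉ = 24 payments (last €169.93); total interest = total paid − €3,863.00 = €699.93.
At €231.00/mo: 20 payments (last €34.95); total interest €560.95.
Interest saved = €699.93 − €560.95 = €138.98.

€138.98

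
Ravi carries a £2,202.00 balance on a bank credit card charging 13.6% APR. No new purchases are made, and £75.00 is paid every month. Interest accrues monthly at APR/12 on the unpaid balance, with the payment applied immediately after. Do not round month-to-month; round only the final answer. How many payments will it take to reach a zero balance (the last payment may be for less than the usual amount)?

36 months

Monthly rate r = 13.6%/12 = 1.13333% = 0.0113333.
Recurrence: B ← B·(1+r) − £75.00.
Month 1: interest £24.96; balance after payment £2,151.96.
Month 2: interest £24.39; balance after payment £2,101.34.
Closed form: n = −ln(1 − rB₀/P)/ln(1+r) = −ln(0.66725)/ln(1.01133) ≈ 35.901, so the balance reaches zero during payment 36.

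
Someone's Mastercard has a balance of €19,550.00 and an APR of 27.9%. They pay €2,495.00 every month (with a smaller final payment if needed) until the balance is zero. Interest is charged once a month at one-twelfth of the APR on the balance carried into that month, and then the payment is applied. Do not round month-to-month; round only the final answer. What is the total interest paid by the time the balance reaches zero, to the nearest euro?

€2,287

Monthly rate r = 27.9%/12 = 2.325% = 0.02325.
Payoff takes n = ⌈−ln(1 − rB₀/P)/ln(1+r)⌉ = ⌈8.750⌉ = 9 payments; the last is €1,877.01.
Total paid = 8·€2,495.00 + €1,877.01 = €21,837.01.
Total interest = total paid − principal = €21,837.01 − €19,550.00 = €2,287.01.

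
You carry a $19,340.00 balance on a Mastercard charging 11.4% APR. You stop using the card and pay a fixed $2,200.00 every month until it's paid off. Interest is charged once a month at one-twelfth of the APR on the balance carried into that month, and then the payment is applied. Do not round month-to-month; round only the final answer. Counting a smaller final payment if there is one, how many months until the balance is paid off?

10 months

Monthly rate r = 11.4%/12 = 0.95% = 0.0095.
Recurrence: B ← B·(1+r) − $2,200.00.
Month 1: interest $183.73; balance after payment $17,323.73.
Month 2: interest $164.58; balance after payment $15,288.31.
Closed form: n = −ln(1 − rB₀/P)/ln(1+r) = −ln(0.91649)/ln(1.0095) ≈ 9.223, so the balance reaches zero during payment 10.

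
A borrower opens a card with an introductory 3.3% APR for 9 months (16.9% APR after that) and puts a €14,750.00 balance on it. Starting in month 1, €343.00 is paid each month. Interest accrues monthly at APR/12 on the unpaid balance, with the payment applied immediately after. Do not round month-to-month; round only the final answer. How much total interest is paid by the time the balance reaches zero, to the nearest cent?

Promo months 1–9 at r₀ = 3.3%/12 = 0.00275; months 10+ at r₁ = 16.9%/12 = 0.0140833.
After month 9: iterate B ← B·(1+r₀) − €343.00 for 9 months → €11,997.93.
Then at r₁ with €343.00/mo: n₂ = −ln(1 − r₁·B/P)/ln(1+r₁) ≈ 48.52 → 49 more payments.
Total paid = 57·€343.00 + €177.76 = €19,728.76; interest = €19,728.76 − €14,750.00 = €4,978.76.

€4,978.76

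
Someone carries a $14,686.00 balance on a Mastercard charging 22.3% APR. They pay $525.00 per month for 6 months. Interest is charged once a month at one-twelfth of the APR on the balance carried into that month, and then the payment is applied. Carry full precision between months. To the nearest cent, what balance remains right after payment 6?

$13,101.45

Monthly rate r = 22.3%/12 = 1.85833% = 0.0185833.
Each month: B ← B·(1+r) − $525.00.
Month 1: interest $272.91; balance after payment $14,433.91.
Month 2: interest $268.23; balance after payment $14,177.15.
Month 3: interest $263.46; balance after payment $13,915.60.
Month 4: interest $258.60; balance after payment $13,649.20.
Month 5: interest $253.65; balance after payment $13,377.85.
Month 6: interest $248.61; balance after payment $13,101.45.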